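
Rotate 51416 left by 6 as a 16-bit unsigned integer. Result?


Rotate 0b1100100011011000 left by 6 (16-bit) = 0b11011000110010 = 13874

13874


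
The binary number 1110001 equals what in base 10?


1110001 in decimal = 113

113


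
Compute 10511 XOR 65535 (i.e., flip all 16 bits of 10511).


10511 ^ 65535 = 55024

55024


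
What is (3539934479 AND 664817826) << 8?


Step 1: 3539934479 & 664817826 = 44044290
Step 2: 44044290 << 8 = 11275338240

11275338240


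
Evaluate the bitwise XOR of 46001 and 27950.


0b1011001110110001 ^ 0b110110100101110 = 0b1101111010011111 = 56991

56991


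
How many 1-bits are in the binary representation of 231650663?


0b1101110011101011010101100111 has 18 set bits

18


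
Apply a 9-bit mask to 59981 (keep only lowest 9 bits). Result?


59981 & 511 = 77

77


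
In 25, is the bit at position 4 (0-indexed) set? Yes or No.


0b11001, bit 4 = 1. Yes

Yes


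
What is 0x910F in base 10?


910F hex = 37135 decimal

37135


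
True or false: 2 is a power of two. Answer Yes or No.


0b10. Only one bit set => Yes

Yes


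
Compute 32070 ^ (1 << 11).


32070 ^ (1 << 11) = 32070 ^ 2048 = 30022

30022


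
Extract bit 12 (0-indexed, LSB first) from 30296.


0b111011001011000, position 12 = 1

1


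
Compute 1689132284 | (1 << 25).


1689132284 | (1 << 25) = 1689132284 | 33554432 = 1722686716

1722686716


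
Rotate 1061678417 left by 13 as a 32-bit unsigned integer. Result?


Rotate 0b111111010001111110110101010001 left by 13 (32-bit) = 0b11111101101010100010011111101000 = 4255786984

4255786984


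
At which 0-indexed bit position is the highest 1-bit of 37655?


0b1001001100010111. Highest set bit at position 15

15


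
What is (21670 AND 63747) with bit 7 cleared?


Step 1: 21670 & 63747 = 20482
Step 2: 20482 & ~(1 << 7) = 20482

20482


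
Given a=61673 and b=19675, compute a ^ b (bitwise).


61673 ^ 19675 = 48178

48178


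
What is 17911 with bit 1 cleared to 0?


17911 & ~(1 << 1) = 17909

17909


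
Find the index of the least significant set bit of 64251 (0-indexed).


0b1111101011111011. Lowest set bit at position 0

0


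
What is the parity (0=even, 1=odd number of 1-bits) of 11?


0b1011 has 3 ones => parity 1

1


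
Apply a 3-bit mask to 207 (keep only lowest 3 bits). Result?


207 & 7 = 7

7


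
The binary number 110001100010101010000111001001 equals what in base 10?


110001100010101010000111001001 in decimal = 831168969

831168969


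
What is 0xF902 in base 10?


F902 hex = 63746 decimal

63746


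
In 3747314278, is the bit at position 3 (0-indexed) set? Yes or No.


0b11011111010110110111101001100110, bit 3 = 0. No

No


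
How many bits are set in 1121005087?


0b1000010110100010010111000011111 has 15 set bits

15


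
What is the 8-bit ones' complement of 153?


153 ^ 255 = 102

102


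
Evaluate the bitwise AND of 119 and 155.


0b1110111 & 0b10011011 = 0b10011 = 19

19


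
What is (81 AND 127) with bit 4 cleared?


Step 1: 81 & 127 = 81
Step 2: 81 & ~(1 << 4) = 65

65


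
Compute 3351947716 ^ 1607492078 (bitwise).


0b11000111110010101010100111000100 ^ 0b1011111110100000110000111101110 = 0b10011000000110101100100000101010 = 2551892010

2551892010


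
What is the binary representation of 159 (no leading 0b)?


159 = 10011111 in binary

10011111


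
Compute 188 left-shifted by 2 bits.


0b10111100 << 2 = 0b1011110000 = 752

752


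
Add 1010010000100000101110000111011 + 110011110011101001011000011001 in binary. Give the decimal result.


1010010000100000101110000111011 + 110011110011101001011000011001 = 10000101110111101111001001010100 = 2245980756

2245980756


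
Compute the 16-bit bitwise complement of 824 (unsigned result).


~0b1100111000 = 0b1111110011000111 = 64711 (16-bit unsigned)

64711


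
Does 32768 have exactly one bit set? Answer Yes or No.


0b1000000000000000. Only one bit set => Yes

Yes


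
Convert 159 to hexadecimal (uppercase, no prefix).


159 = 9F hex

9F


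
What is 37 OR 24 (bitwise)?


0b100101 | 0b11000 = 0b111101 = 61

61


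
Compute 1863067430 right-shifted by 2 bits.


0b1101111000011000010011100100110 >> 2 = 0b11011110000110000100111001001 = 465766857

465766857


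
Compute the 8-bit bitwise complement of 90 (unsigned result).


~0b1011010 = 0b10100101 = 165 (8-bit unsigned)

165


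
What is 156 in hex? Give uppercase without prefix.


156 = 9C hex

9C


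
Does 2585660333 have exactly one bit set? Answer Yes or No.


0b10011010000111100000101110101101. Multiple bits set => No

No


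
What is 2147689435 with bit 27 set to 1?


2147689435 | (1 << 27) = 2147689435 | 134217728 = 2281907163

2281907163


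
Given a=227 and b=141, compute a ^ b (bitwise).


227 ^ 141 = 110

110


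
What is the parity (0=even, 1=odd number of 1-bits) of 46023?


0b1011001111000111 has 10 ones => parity 0

0


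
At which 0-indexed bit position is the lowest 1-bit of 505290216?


0b11110000111100001110111101000. Lowest set bit at position 3

3


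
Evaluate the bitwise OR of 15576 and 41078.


0b11110011011000 | 0b1010000001110110 = 0b1011110011111110 = 48382

48382


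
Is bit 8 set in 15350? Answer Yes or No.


0b11101111110110, bit 8 = 1. Yes

Yes


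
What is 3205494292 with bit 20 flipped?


3205494292 ^ (1 << 20) = 3205494292 ^ 1048576 = 3206542868

3206542868


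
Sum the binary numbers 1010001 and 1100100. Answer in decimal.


1010001 + 1100100 = 10110101 = 181

181


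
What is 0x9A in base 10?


9A hex = 154 decimal

154


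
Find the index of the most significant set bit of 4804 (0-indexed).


0b1001011000100. Highest set bit at position 12

12


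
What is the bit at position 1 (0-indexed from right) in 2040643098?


0b1111001101000011011111000011010, position 1 = 1

1


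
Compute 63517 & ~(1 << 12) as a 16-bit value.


63517 & ~(1 << 12) = 59421

59421


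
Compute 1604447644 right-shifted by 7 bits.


0b1011111101000011110110110011100 >> 7 = 0b101111110100001111011011 = 12534747

12534747


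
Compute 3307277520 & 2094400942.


0b11000101001000010000110011010000 & 0b1111100110101100000010110101110 = 0b1000100000000000000010010000000 = 1140851840

1140851840


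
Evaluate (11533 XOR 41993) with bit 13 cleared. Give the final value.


Step 1: 11533 ^ 41993 = 35076
Step 2: 35076 & ~(1 << 13) = 35076

35076


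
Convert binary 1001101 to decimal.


1001101 in decimal = 77

77


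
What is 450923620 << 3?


0b11010111000001000110001100100 << 3 = 0b11010111000001000110001100100000 = 3607388960

3607388960


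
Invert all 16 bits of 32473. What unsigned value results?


32473 ^ 65535 = 33062

33062


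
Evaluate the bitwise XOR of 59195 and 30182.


0b1110011100111011 ^ 0b111010111100110 = 0b1001001011011101 = 37597

37597


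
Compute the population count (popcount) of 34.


0b100010 has 2 set bits

2


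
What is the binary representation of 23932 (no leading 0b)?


23932 = 101110101111100 in binary

101110101111100


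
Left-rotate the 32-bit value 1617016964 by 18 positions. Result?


Rotate 0b1100000011000011011100010000100 left by 18 (32-bit) = 0b11100010000100011000000110000110 = 3792798086

3792798086


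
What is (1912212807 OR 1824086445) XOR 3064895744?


Step 1: 1912212807 | 1824086445 = 2113625583
Step 2: 2113625583 ^ 3064895744 = 3411395823

3411395823


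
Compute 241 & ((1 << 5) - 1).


241 & 31 = 17

17


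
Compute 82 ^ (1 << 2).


82 ^ (1 << 2) = 82 ^ 4 = 86

86


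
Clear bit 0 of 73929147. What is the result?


73929147 & ~(1 << 0) = 73929146

73929146


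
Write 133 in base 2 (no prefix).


133 = 10000101 in binary

10000101


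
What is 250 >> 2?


0b11111010 >> 2 = 0b111110 = 62

62


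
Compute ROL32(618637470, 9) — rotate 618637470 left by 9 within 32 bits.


Rotate 0b100100110111111010100010011110 left by 9 (32-bit) = 0b10111111010100010011110001001001 = 3209772105

3209772105


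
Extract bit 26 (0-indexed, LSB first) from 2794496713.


0b10100110100100001010001011001001, position 26 = 1

1


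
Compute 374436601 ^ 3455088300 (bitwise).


0b10110010100010111001011111001 ^ 0b11001101111100000111011010101100 = 0b11011011101000010000010001010101 = 3684762709

3684762709


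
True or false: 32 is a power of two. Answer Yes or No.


0b100000. Only one bit set => Yes

Yes


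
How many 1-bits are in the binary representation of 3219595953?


0b10111111111001110010001010110001 has 19 set bits

19


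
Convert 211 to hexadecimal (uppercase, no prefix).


211 = D3 hex

D3


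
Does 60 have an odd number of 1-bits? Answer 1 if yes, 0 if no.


0b111100 has 4 ones => parity 0

0


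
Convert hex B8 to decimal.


B8 hex = 184 decimal

184


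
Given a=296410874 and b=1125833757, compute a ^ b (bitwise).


296410874 ^ 1125833757 = 1387266791

1387266791


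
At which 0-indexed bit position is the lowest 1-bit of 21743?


0b101010011101111. Lowest set bit at position 0

0


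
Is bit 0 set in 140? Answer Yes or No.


0b10001100, bit 0 = 0. No

No


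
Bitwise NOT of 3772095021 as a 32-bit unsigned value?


~0b11100000110101011001101000101101 = 0b11111001010100110010111010010 = 522872274 (32-bit unsigned)

522872274


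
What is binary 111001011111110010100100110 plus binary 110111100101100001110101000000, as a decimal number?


111001011111110010100100110 + 110111100101100001110101000000 = 111110110001100000001001100110 = 1053164134

1053164134


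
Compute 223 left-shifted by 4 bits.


0b11011111 << 4 = 0b110111110000 = 3568

3568


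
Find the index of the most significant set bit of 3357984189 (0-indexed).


0b11001000001001101100010110111101. Highest set bit at position 31

31


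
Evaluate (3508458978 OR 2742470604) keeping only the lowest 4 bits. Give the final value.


Step 1: 3508458978 | 2742470604 = 4085176302
Step 2: 4085176302 & 15 = 14

14


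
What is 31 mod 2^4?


31 & 15 = 15

15


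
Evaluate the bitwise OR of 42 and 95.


0b101010 | 0b1011111 = 0b1111111 = 127

127


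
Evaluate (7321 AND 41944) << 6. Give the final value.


Step 1: 7321 & 41944 = 152
Step 2: 152 << 6 = 9728

9728


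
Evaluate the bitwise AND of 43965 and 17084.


0b1010101110111101 & 0b100001010111100 = 0b1010111100 = 700

700


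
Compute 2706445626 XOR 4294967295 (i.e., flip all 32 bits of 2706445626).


2706445626 ^ 4294967295 = 1588521669

1588521669


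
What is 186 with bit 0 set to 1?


186 | (1 << 0) = 186 | 1 = 187

187


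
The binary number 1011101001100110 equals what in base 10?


1011101001100110 in decimal = 47718

47718


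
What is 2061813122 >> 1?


0b1111010111001001100010110000010 >> 1 = 0b111101011100100110001011000001 = 1030906561

1030906561


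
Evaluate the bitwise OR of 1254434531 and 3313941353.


0b1001010110001010010011011100011 | 0b11000101100001101011101101101001 = 0b11001111110001111011111111101011 = 3485974507

3485974507


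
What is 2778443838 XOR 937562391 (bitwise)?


0b10100101100110111011000000111110 ^ 0b110111111000100001000100010111 = 0b10010010011110011010000100101001 = 2457444649

2457444649


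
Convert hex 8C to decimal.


8C hex = 140 decimal

140


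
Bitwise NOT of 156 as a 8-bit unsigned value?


~0b10011100 = 0b1100011 = 99 (8-bit unsigned)

99


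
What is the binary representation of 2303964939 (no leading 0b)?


2303964939 = 10001001010100111011011100001011 in binary

10001001010100111011011100001011


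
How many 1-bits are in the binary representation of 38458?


0b1001011000111010 has 8 set bits

8


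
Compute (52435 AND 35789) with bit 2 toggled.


Step 1: 52435 & 35789 = 35009
Step 2: 35009 ^ (1 << 2) = 35009 ^ 4 = 35013

35013


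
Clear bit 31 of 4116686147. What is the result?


4116686147 & ~(1 << 31) = 1969202499

1969202499


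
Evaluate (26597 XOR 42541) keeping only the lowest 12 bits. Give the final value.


Step 1: 26597 ^ 42541 = 49608
Step 2: 49608 & 4095 = 456

456


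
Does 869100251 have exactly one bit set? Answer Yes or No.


0b110011110011010110101011011011. Multiple bits set => No

No


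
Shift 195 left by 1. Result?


0b11000011 << 1 = 0b110000110 = 390

390


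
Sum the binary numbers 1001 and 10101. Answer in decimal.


1001 + 10101 = 11110 = 30

30


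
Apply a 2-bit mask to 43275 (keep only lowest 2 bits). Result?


43275 & 3 = 3

3


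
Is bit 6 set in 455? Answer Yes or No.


0b111000111, bit 6 = 1. Yes

Yes


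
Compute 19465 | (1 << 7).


19465 | (1 << 7) = 19465 | 128 = 19593

19593


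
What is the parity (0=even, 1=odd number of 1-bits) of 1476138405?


0b1010111111111000001010110100101 has 18 ones => parity 0

0


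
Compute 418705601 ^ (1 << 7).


418705601 ^ (1 << 7) = 418705601 ^ 128 = 418705473

418705473


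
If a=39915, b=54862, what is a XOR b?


39915 ^ 54862 = 19877

19877


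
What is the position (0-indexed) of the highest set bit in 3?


0b11. Highest set bit at position 1

1


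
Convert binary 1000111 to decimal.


1000111 in decimal = 71

71


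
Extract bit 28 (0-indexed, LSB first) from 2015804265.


0b1111000001001101011101101101001, position 28 = 1

1


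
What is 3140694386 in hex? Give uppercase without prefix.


3140694386 = BB333172 hex

BB333172


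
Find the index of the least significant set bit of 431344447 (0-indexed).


0b11001101101011100101100111111. Lowest set bit at position 0

0


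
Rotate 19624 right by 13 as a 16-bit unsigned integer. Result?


Rotate 0b100110010101000 right by 13 (16-bit) = 0b110010101000010 = 25922

25922


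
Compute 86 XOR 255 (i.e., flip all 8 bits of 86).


86 ^ 255 = 169

169


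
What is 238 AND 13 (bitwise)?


0b11101110 & 0b1101 = 0b1100 = 12

12


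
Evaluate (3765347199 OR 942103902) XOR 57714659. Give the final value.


Step 1: 3765347199 | 942103902 = 4168089471
Step 2: 4168089471 ^ 57714659 = 4213135516

4213135516


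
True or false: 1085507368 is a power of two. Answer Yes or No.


0b1000000101100111000011100101000. Multiple bits set => No

No


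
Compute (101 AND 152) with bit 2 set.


Step 1: 101 & 152 = 0
Step 2: 0 | (1 << 2) = 0 | 4 = 4

4


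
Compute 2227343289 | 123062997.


0b10000100110000101000111110111001 | 0b111010101011100101011010101 = 0b10000111110101111100111111111101 = 2279067645

2279067645


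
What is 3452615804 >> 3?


0b11001101110010101011110001111100 >> 3 = 0b11001101110010101011110001111 = 431576975

431576975


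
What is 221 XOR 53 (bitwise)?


0b11011101 ^ 0b110101 = 0b11101000 = 232

232


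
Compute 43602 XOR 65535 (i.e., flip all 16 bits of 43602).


43602 ^ 65535 = 21933

21933


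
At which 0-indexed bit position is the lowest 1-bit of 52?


0b110100. Lowest set bit at position 2

2


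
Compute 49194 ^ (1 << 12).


49194 ^ (1 << 12) = 49194 ^ 4096 = 53290

53290


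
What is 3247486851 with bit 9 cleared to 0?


3247486851 & ~(1 << 9) = 3247486339

3247486339


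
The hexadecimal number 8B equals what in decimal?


8B hex = 139 decimal

139


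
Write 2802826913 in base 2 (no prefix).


2802826913 = 10100111000011111011111010100001 in binary

10100111000011111011111010100001


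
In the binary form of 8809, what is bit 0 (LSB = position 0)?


0b10001001101001, position 0 = 1

1


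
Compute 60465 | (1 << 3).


60465 | (1 << 3) = 60465 | 8 = 60473

60473


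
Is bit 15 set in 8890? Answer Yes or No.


0b10001010111010, bit 15 = 0. No

No


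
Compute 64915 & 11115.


0b1111110110010011 & 0b10101101101011 = 0b10100100000011 = 10499

10499


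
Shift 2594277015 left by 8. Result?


0b10011010101000011000011010010111 << 8 = 0b1001101010100001100001101001011100000000 = 664134915840

664134915840


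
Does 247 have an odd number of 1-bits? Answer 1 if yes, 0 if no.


0b11110111 has 7 ones => parity 1

1


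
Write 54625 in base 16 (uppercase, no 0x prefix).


54625 = D561 hex

D561


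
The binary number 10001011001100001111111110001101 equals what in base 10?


10001011001100001111111110001101 in decimal = 2335244173

2335244173


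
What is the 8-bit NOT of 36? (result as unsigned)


~0b100100 = 0b11011011 = 219 (8-bit unsigned)

219


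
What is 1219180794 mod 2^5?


1219180794 & 31 = 26

26


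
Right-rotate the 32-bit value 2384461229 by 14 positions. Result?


Rotate 0b10001110000111111111110110101101 right by 14 (32-bit) = 0b11110110101101100011100001111111 = 4139137151

4139137151


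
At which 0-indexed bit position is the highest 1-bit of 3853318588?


0b11100101101011001111100110111100. Highest set bit at position 31

31


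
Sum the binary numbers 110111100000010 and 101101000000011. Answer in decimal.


110111100000010 + 101101000000011 = 1100100100000101 = 51461

51461


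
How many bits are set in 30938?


0b111100011011010 has 9 set bits

9


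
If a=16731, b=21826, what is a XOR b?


16731 ^ 21826 = 5145

5145


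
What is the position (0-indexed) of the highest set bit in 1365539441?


0b1010001011001000111101001110001. Highest set bit at position 30

30


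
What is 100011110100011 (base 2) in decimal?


100011110100011 in decimal = 18339

18339


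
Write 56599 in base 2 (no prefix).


56599 = 1101110100010111 in binary

1101110100010111


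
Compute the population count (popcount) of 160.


0b10100000 has 2 set bits

2


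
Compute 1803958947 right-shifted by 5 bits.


0b1101011100001100011101010100011 >> 5 = 0b11010111000011000111010101 = 56373717

56373717


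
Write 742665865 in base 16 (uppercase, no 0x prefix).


742665865 = 2C442E89 hex

2C442E89


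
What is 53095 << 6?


0b1100111101100111 << 6 = 0b1100111101100111000000 = 3398080

3398080


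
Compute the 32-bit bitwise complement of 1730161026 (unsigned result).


~0b1100111001000000010100110000010 = 0b10011000110111111101011001111101 = 2564806269 (32-bit unsigned)

2564806269


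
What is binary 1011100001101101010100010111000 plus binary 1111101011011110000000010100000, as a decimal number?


1011100001101101010100010111000 + 1111101011011110000000010100000 = 11011001101001011010100101011000 = 3651512664

3651512664


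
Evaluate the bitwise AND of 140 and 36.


0b10001100 & 0b100100 = 0b100 = 4

4


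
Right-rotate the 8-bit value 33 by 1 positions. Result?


Rotate 0b100001 right by 1 (8-bit) = 0b10010000 = 144

144


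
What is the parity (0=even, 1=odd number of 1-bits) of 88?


0b1011000 has 3 ones => parity 1

1


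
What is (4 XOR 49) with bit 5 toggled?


Step 1: 4 ^ 49 = 53
Step 2: 53 ^ (1 << 5) = 53 ^ 32 = 21

21


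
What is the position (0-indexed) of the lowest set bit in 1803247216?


0b1101011011110110101111001110000. Lowest set bit at position 4

4


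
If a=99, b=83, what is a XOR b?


99 ^ 83 = 48

48


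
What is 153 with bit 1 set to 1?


153 | (1 << 1) = 153 | 2 = 155

155


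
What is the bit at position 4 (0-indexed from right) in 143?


0b10001111, position 4 = 0

0


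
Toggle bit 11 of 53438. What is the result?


53438 ^ (1 << 11) = 53438 ^ 2048 = 55486

55486


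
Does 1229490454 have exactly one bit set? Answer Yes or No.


0b1001001010010001000100100010110. Multiple bits set => No

No


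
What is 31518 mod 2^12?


31518 & 4095 = 2846

2846


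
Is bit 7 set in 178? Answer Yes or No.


0b10110010, bit 7 = 1. Yes

Yes


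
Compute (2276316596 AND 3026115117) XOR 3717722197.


Step 1: 2276316596 & 3026115117 = 2215432228
Step 2: 2215432228 ^ 3717722197 = 1503338609

1503338609


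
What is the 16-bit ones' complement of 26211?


26211 ^ 65535 = 39324

39324


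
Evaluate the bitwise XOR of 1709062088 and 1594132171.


0b1100101110111100011011111001000 ^ 0b1011111000001001000011011001011 = 0b111010110110101011000100000011 = 987410691

987410691


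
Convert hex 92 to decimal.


92 hex = 146 decimal

146


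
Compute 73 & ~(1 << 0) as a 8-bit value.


73 & ~(1 << 0) = 72

72


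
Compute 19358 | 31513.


0b100101110011110 | 0b111101100011001 = 0b111101110011111 = 31647

31647


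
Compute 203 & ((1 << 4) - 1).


203 & 15 = 11

11


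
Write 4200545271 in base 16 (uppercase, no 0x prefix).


4200545271 = FA5F3BF7 hex

FA5F3BF7


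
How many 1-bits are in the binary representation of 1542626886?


0b1011011111100101001111001000110 has 18 set bits

18


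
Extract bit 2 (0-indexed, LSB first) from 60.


0b111100, position 2 = 1

1


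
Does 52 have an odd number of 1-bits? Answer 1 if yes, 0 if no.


0b110100 has 3 ones => parity 1

1


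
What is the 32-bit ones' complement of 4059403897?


4059403897 ^ 4294967295 = 235563398

235563398


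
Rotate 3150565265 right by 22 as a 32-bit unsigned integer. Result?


Rotate 0b10111011110010011100111110010001 right by 22 (32-bit) = 0b100111001111100100011011101111 = 658392815

658392815


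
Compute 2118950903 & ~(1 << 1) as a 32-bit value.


2118950903 & ~(1 << 1) = 2118950901

2118950901


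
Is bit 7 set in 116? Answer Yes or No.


0b1110100, bit 7 = 0. No

No


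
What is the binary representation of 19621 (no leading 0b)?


19621 = 100110010100101 in binary

100110010100101


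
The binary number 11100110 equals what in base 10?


11100110 in decimal = 230

230


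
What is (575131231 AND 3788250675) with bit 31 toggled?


Step 1: 575131231 & 3788250675 = 541330963
Step 2: 541330963 ^ (1 << 31) = 541330963 ^ 2147483648 = 2688814611

2688814611


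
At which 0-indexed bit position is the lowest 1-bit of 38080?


0b1001010011000000. Lowest set bit at position 6

6


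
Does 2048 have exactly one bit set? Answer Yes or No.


0b100000000000. Only one bit set => Yes

Yes


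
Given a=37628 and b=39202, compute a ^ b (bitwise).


37628 ^ 39202 = 3038

3038


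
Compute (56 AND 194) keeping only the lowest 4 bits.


Step 1: 56 & 194 = 0
Step 2: 0 & 15 = 0

0


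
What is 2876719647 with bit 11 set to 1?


2876719647 | (1 << 11) = 2876719647 | 2048 = 2876721695

2876721695


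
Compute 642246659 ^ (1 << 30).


642246659 ^ (1 << 30) = 642246659 ^ 1073741824 = 1715988483

1715988483


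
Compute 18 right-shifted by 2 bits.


0b10010 >> 2 = 0b100 = 4

4


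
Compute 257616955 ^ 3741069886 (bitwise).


0b1111010110101110110000111011 ^ 0b11011110111111000011001000111110 = 0b11010001101001101101111000000101 = 3517373957

3517373957


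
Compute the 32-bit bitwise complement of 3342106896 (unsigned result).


~0b11000111001101001000000100010000 = 0b111000110010110111111011101111 = 952860399 (32-bit unsigned)

952860399


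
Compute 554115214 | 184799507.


0b100001000001110010000010001110 | 0b1011000000111101000100010011 = 0b101011000001111111000110011111 = 721940895

721940895


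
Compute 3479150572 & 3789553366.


0b11001111010111111001111111101100 & 0b11100001110111111111111011010110 = 0b11000001010111111001111011000100 = 3244269252

3244269252


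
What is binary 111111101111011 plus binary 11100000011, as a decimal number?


111111101111011 + 11100000011 = 1000011001111110 = 34430

34430


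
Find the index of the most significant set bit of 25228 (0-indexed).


0b110001010001100. Highest set bit at position 14

14


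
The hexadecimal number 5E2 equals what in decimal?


5E2 hex = 1506 decimal

1506


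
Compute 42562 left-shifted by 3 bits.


0b1010011001000010 << 3 = 0b1010011001000010000 = 340496

340496


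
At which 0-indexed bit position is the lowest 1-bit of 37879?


0b1001001111110111. Lowest set bit at position 0

0


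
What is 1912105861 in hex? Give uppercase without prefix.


1912105861 = 71F86B85 hex

71F86B85


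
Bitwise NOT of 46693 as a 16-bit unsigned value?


~0b1011011001100101 = 0b100100110011010 = 18842 (16-bit unsigned)

18842


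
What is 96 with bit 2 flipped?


96 ^ (1 << 2) = 96 ^ 4 = 100

100


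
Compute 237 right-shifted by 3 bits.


0b11101101 >> 3 = 0b11101 = 29

29


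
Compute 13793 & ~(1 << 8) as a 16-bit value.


13793 & ~(1 << 8) = 13537

13537


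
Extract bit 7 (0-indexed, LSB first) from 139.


0b10001011, position 7 = 1

1


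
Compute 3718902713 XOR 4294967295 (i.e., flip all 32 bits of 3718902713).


3718902713 ^ 4294967295 = 576064582

576064582


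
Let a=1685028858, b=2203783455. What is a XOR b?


1685028858 ^ 2203783455 = 3878973157

3878973157


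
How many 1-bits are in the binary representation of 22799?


0b101100100001111 has 8 set bits

8


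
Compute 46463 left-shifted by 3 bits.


0b1011010101111111 << 3 = 0b1011010101111111000 = 371704

371704


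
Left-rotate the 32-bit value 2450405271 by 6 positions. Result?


Rotate 0b10010010000011100011011110010111 left by 6 (32-bit) = 0b10000011100011011110010111100100 = 2207114724

2207114724


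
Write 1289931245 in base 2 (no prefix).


1289931245 = 1001100111000101100100111101101 in binary

1001100111000101100100111101101


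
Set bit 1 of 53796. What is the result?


53796 | (1 << 1) = 53796 | 2 = 53798

53798


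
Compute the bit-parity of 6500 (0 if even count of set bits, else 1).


0b1100101100100 has 6 ones => parity 0

0


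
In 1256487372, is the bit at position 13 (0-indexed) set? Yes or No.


0b1001010111001000111100111001100, bit 13 = 1. Yes

Yes


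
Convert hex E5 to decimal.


E5 hex = 229 decimal

229


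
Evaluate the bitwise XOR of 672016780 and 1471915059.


0b101000000011100010100110001100 ^ 0b1010111101110111010010000110011 = 0b1111111101101011000110110111111 = 2142604735

2142604735


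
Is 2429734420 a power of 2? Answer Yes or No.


0b10010000110100101100111000010100. Multiple bits set => No

No


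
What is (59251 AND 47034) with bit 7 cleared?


Step 1: 59251 & 47034 = 42802
Step 2: 42802 & ~(1 << 7) = 42802

42802


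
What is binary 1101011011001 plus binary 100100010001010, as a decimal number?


1101011011001 + 100100010001010 = 110001101100011 = 25443

25443


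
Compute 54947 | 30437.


0b1101011010100011 | 0b111011011100101 = 0b1111011011100111 = 63207

63207


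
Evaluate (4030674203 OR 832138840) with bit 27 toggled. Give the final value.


Step 1: 4030674203 | 832138840 = 4055859035
Step 2: 4055859035 ^ (1 << 27) = 4055859035 ^ 134217728 = 4190076763

4190076763


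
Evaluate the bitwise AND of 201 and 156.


0b11001001 & 0b10011100 = 0b10001000 = 136

136


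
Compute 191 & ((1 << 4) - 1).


191 & 15 = 15

15


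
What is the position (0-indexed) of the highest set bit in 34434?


0b1000011010000010. Highest set bit at position 15

15


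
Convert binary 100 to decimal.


100 in decimal = 4

4


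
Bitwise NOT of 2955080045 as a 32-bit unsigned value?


~0b10110000001000101111000101101101 = 0b1001111110111010000111010010010 = 1339887250 (32-bit unsigned)

1339887250


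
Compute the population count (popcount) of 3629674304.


0b11011000010110000110111101000000 has 14 set bits

14


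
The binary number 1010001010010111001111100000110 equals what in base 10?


1010001010010111001111100000110 in decimal = 1363910406

1363910406


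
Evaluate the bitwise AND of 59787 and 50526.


0b1110100110001011 & 0b1100010101011110 = 0b1100000100001010 = 49418

49418


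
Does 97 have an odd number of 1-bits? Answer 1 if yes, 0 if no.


0b1100001 has 3 ones => parity 1

1


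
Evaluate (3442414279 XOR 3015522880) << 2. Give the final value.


Step 1: 3442414279 ^ 3015522880 = 2123507847
Step 2: 2123507847 << 2 = 8494031388

8494031388


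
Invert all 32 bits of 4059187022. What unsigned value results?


4059187022 ^ 4294967295 = 235780273

235780273


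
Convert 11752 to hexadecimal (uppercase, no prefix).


11752 = 2DE8 hex

2DE8


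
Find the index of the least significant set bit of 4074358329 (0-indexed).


0b11110010110110011100011000111001. Lowest set bit at position 0

0


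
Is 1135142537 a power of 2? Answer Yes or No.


0b1000011101010001110011010001001. Multiple bits set => No

No


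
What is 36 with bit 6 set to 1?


36 | (1 << 6) = 36 | 64 = 100

100


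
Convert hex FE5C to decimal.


FE5C hex = 65116 decimal

65116


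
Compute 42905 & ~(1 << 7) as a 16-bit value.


42905 & ~(1 << 7) = 42777

42777


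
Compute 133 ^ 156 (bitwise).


0b10000101 ^ 0b10011100 = 0b11001 = 25

25


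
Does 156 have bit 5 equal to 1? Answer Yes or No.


0b10011100, bit 5 = 0. No

No


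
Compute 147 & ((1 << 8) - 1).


147 & 255 = 147

147


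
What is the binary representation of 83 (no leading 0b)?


83 = 1010011 in binary

1010011


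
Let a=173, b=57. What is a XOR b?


173 ^ 57 = 148

148


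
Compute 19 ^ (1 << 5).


19 ^ (1 << 5) = 19 ^ 32 = 51

51


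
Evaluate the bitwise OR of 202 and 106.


0b11001010 | 0b1101010 = 0b11101010 = 234

234


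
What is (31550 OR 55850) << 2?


Step 1: 31550 | 55850 = 64318
Step 2: 64318 << 2 = 257272

257272


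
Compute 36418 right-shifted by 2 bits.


0b1000111001000010 >> 2 = 0b10001110010000 = 9104

9104


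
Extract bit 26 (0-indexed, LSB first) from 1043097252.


0b111110001011000110011010100100, position 26 = 1

1


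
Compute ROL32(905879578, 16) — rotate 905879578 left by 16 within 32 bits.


Rotate 0b110101111111101010000000011010 left by 16 (32-bit) = 0b10100000000110100011010111111110 = 2686072318

2686072318


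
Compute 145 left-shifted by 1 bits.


0b10010001 << 1 = 0b100100010 = 290

290


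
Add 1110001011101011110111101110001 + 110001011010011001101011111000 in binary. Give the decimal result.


1110001011101011110111101110001 + 110001011010011001101011111000 = 10100010110111111000101001101001 = 2732558953

2732558953


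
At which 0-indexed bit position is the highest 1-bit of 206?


0b11001110. Highest set bit at position 7

7


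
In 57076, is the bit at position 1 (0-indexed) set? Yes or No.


0b1101111011110100, bit 1 = 0. No

No


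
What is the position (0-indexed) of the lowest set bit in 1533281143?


0b1011011011001000000001101110111. Lowest set bit at position 0

0


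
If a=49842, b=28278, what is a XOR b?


49842 ^ 28278 = 44228

44228


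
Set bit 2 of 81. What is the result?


81 | (1 << 2) = 81 | 4 = 85

85


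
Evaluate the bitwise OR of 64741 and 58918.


0b1111110011100101 | 0b1110011000100110 = 0b1111111011100111 = 65255

65255


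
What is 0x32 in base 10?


32 hex = 50 decimal

50


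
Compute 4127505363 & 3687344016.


0b11110110000001001011101111010011 & 0b11011011110010000110011110010000 = 0b11010010000000000010001110010000 = 3523224464

3523224464


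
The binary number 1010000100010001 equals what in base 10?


1010000100010001 in decimal = 41233

41233


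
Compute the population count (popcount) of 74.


0b1001010 has 3 set bits

3


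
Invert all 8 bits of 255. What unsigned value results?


255 ^ 255 = 0

0


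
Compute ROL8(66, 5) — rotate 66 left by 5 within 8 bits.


Rotate 0b1000010 left by 5 (8-bit) = 0b1001000 = 72

72


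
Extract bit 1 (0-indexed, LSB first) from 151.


0b10010111, position 1 = 1

1


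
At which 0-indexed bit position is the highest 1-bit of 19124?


0b100101010110100. Highest set bit at position 14

14


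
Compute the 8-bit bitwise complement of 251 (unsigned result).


~0b11111011 = 0b100 = 4 (8-bit unsigned)

4


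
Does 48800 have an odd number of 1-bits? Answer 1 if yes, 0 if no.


0b1011111010100000 has 8 ones => parity 0

0


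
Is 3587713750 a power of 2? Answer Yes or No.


0b11010101110110000010101011010110. Multiple bits set => No

No


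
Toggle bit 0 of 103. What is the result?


103 ^ (1 << 0) = 103 ^ 1 = 102

102


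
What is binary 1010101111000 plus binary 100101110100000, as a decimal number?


1010101111000 + 100101110100000 = 110000100011000 = 24856

24856


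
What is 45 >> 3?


0b101101 >> 3 = 0b101 = 5

5


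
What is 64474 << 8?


0b1111101111011010 << 8 = 0b111110111101101000000000 = 16505344

16505344


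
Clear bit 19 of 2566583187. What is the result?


2566583187 & ~(1 << 19) = 2566058899

2566058899


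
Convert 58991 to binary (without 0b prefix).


58991 = 1110011001101111 in binary

1110011001101111


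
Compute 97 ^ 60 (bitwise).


0b1100001 ^ 0b111100 = 0b1011101 = 93

93


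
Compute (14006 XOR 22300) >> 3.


Step 1: 14006 ^ 22300 = 25002
Step 2: 25002 >> 3 = 3125

3125


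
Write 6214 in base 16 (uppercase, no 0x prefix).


6214 = 1846 hex

1846


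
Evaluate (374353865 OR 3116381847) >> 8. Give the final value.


Step 1: 374353865 | 3116381847 = 3218096095
Step 2: 3218096095 >> 8 = 12570687

12570687


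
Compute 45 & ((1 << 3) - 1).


45 & 7 = 5

5


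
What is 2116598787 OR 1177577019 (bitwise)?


0b1111110001010001011110000000011 | 0b1000110001100000110011000111011 = 0b1111110001110001111111000111011 = 2117664315

2117664315


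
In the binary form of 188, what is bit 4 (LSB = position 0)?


0b10111100, position 4 = 1

1


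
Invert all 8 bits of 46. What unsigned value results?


46 ^ 255 = 209

209


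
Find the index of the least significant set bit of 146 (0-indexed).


0b10010010. Lowest set bit at position 1

1


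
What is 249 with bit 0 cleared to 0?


249 & ~(1 << 0) = 248

248


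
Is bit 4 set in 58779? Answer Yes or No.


0b1110010110011011, bit 4 = 1. Yes

Yes


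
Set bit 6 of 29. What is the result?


29 | (1 << 6) = 29 | 64 = 93

93


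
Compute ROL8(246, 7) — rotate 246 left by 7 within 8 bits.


Rotate 0b11110110 left by 7 (8-bit) = 0b1111011 = 123

123


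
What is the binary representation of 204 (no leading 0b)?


204 = 11001100 in binary

11001100


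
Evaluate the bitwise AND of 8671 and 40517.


0b10000111011111 & 0b1001111001000101 = 0b1000101 = 69

69


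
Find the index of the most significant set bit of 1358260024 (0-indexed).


0b1010000111101010110011100111000. Highest set bit at position 30

30


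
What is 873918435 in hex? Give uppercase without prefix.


873918435 = 3416EFE3 hex

3416EFE3


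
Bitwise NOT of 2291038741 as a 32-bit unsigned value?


~0b10001000100011100111101000010101 = 0b1110111011100011000010111101010 = 2003928554 (32-bit unsigned)

2003928554


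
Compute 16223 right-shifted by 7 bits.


0b11111101011111 >> 7 = 0b1111110 = 126

126


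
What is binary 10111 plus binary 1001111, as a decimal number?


10111 + 1001111 = 1100110 = 102

102


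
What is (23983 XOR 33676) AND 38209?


Step 1: 23983 ^ 33676 = 56867
Step 2: 56867 & 38209 = 37889

37889


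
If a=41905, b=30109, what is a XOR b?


41905 ^ 30109 = 54828

54828


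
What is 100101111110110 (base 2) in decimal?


100101111110110 in decimal = 19446

19446


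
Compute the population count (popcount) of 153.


0b10011001 has 4 set bits

4


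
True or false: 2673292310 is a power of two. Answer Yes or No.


0b10011111010101110011010000010110. Multiple bits set => No

No


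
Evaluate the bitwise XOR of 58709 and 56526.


0b1110010101010101 ^ 0b1101110011001110 = 0b11100110011011 = 14747

14747


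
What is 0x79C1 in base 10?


79C1 hex = 31169 decimal

31169


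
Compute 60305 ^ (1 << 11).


60305 ^ (1 << 11) = 60305 ^ 2048 = 58257

58257


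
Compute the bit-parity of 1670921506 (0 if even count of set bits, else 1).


0b1100011100110000011110100100010 has 14 ones => parity 0

0


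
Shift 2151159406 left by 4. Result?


0b10000000001110000001011001101110 << 4 = 0b100000000011100000010110011011100000 = 34418550496

34418550496


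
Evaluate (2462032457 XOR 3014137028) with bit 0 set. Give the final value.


Step 1: 2462032457 ^ 3014137028 = 555202189
Step 2: 555202189 | (1 << 0) = 555202189 | 1 = 555202189

555202189


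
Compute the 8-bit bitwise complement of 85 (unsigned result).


~0b1010101 = 0b10101010 = 170 (8-bit unsigned)

170


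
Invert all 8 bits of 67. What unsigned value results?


67 ^ 255 = 188

188


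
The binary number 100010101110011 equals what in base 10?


100010101110011 in decimal = 17779

17779


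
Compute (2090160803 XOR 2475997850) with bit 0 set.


Step 1: 2090160803 ^ 2475997850 = 4009879609
Step 2: 4009879609 | (1 << 0) = 4009879609 | 1 = 4009879609

4009879609


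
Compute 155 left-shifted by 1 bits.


0b10011011 << 1 = 0b100110110 = 310

310


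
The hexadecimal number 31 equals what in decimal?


31 hex = 49 decimal

49


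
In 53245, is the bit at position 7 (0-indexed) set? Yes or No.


0b1100111111111101, bit 7 = 1. Yes

Yes


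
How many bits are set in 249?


0b11111001 has 6 set bits

6


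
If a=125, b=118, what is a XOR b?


125 ^ 118 = 11

11


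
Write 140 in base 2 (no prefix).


140 = 10001100 in binary

10001100


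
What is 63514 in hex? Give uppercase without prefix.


63514 = F81A hex

F81A


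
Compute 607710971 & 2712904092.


0b100100001110001110111011111011 & 0b10100001101100111010000110011100 = 0b100000001100001010000010011000 = 540057752

540057752


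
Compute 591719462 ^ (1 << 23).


591719462 ^ (1 << 23) = 591719462 ^ 8388608 = 600108070

600108070


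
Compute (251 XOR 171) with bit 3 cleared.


Step 1: 251 ^ 171 = 80
Step 2: 80 & ~(1 << 3) = 80

80


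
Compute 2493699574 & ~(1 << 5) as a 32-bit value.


2493699574 & ~(1 << 5) = 2493699542

2493699542


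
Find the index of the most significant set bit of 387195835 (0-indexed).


0b10111000101000010001110111011. Highest set bit at position 28

28


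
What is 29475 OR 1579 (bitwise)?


0b111001100100011 | 0b11000101011 = 0b111011100101011 = 30507

30507


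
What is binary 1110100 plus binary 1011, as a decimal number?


1110100 + 1011 = 1111111 = 127

127


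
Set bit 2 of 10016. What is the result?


10016 | (1 << 2) = 10016 | 4 = 10020

10020


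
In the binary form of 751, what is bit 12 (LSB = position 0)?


0b1011101111, position 12 = 0

0


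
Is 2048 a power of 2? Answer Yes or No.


0b100000000000. Only one bit set => Yes

Yes


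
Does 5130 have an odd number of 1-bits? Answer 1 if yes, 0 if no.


0b1010000001010 has 4 ones => parity 0

0
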